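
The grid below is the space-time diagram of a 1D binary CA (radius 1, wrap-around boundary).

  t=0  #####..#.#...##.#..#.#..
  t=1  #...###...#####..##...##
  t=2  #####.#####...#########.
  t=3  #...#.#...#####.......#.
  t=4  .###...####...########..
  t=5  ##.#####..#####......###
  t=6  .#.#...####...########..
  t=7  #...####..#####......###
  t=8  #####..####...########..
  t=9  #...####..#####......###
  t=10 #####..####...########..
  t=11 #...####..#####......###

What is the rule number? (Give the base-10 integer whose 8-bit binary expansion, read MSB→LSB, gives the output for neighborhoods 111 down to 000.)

91

  [7] ### => .  t=0,i=1
  [6] ##. => #  t=0,i=4
  [5] #.# => .  t=0,i=8
  [4] #.. => #  t=0,i=5
  [3] .## => #  t=0,i=0
  [2] .#. => .  t=0,i=7
  [1] ..# => #  t=0,i=6
  [0] ... => #  t=0,i=11
  bits 01011011 = 91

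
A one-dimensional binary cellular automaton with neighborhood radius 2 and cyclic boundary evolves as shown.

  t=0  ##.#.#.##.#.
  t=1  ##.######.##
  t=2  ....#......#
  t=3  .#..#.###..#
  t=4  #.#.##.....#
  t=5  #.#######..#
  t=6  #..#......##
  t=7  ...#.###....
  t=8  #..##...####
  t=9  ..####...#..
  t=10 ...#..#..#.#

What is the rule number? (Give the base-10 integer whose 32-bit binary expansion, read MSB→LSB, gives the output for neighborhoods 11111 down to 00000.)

  #####|.  b31=0 t=1,i=5
  ####.|.  b30=0 t=1,i=0
  ###.#|.  b29=0 t=1,i=1
  ###..|.  b28=0 t=3,i=8
  ##.##|.  b27=0 t=1,i=2
  ##.#.|.  b26=0 t=0,i=2
  ##..#|.  b25=0 t=3,i=9
  ##...|#  b24=1 t=4,i=6
  #.###|.  b23=0 t=1,i=3
  #.##.|#  b22=1 t=0,i=0
  #.#.#|#  b21=1 t=0,i=3
  #.#..|.  b20=0 t=3,i=1
  #..##|#  b19=1 t=5,i=10
  #..#.|.  b18=0 t=3,i=3
  #...#|.  b17=0 t=8,i=6
  #....|#  b16=1 t=2,i=1
  .####|#  b15=1 t=1,i=4
  .###.|.  b14=0 t=3,i=7
  .##.#|#  b13=1 t=0,i=1
  .##..|#  b12=1 t=4,i=5
  .#.##|#  b11=1 t=0,i=6
  .#.#.|#  b10=1 t=0,i=4
  .#..#|#  b9=1 t=3,i=2
  .#...|.  b8=0 t=2,i=0
  ..###|.  b7=0 t=6,i=10
  ..##.|#  b6=1 t=4,i=11
  ..#.#|#  b5=1 t=3,i=4
  ..#..|#  b4=1 t=2,i=4
  ...##|.  b3=0 t=4,i=10
  ...#.|.  b2=0 t=2,i=3
  ....#|.  b1=0 t=2,i=2
  .....|#  b0=1 t=2,i=7
  bits 00000001011010011011111001110001 = 23707249

23707249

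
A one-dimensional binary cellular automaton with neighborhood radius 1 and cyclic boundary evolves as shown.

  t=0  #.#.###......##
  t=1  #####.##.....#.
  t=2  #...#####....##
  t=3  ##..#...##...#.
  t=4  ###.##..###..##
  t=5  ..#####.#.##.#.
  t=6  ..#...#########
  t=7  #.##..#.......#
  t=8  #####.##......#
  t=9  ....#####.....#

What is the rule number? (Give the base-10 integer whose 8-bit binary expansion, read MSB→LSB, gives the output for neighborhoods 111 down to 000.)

124

  ###|.  b7=0 t=0,i=5
  ##.|#  b6=1 t=0,i=0
  #.#|#  b5=1 t=0,i=1
  #..|#  b4=1 t=0,i=7
  .##|#  b3=1 t=0,i=4
  .#.|#  b2=1 t=0,i=2
  ..#|.  b1=0 t=0,i=12
  ...|.  b0=0 t=0,i=8
  bits 01111100 = 124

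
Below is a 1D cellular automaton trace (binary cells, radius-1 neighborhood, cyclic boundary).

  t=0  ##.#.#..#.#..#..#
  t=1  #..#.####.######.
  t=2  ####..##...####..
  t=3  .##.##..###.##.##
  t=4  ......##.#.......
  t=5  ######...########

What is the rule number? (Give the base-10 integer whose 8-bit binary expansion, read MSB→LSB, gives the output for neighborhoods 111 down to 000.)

  [7] ### => #  t=0,i=0
  [6] ##. => .  t=0,i=1
  [5] #.# => .  t=0,i=2
  [4] #.. => #  t=0,i=6
  [3] .## => .  t=0,i=16
  [2] .#. => #  t=0,i=3
  [1] ..# => #  t=0,i=7
  [0] ... => #  t=2,i=9
  bits 10010111 = 151

151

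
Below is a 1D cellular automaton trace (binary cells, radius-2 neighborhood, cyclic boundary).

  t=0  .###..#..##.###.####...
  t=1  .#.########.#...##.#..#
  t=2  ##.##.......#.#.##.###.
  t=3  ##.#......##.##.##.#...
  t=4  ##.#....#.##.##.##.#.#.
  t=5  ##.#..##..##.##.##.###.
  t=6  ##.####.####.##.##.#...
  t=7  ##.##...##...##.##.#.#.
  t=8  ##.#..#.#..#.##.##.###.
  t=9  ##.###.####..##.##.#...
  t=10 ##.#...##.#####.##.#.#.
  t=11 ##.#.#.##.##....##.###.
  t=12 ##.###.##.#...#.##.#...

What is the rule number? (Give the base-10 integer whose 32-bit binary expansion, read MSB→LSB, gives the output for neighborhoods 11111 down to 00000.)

318678742

  #####|.  b31=0 t=1,i=5
  ####.|.  b30=0 t=0,i=18
  ###.#|.  b29=0 t=0,i=14
  ###..|#  b28=1 t=0,i=3
  ##.##|.  b27=0 t=0,i=11
  ##.#.|.  b26=0 t=1,i=11
  ##..#|#  b25=1 t=0,i=4
  ##...|.  b24=0 t=0,i=20
  #.###|#  b23=1 t=0,i=12
  #.##.|#  b22=1 t=2,i=0
  #.#.#|#  b21=1 t=1,i=1
  #.#..|#  b20=1 t=1,i=12
  #..##|#  b19=1 t=0,i=8
  #..#.|#  b18=1 t=0,i=5
  #...#|#  b17=1 t=1,i=14
  #....|.  b16=0 t=0,i=21
  .####|#  b15=1 t=0,i=17
  .###.|.  b14=0 t=0,i=2
  .##.#|#  b13=1 t=0,i=10
  .##..|.  b12=0 t=2,i=4
  .#.##|.  b11=0 t=1,i=2
  .#.#.|#  b10=1 t=1,i=0
  .#..#|#  b9=1 t=0,i=7
  .#...|.  b8=0 t=1,i=13
  ..###|#  b7=1 t=0,i=1
  ..##.|#  b6=1 t=0,i=9
  ..#.#|.  b5=0 t=1,i=22
  ..#..|#  b4=1 t=0,i=6
  ...##|.  b3=0 t=0,i=0
  ...#.|#  b2=1 t=2,i=11
  ....#|#  b1=1 t=0,i=22
  .....|.  b0=0 t=2,i=7
  bits 00010010111111101010011011010110 = 318678742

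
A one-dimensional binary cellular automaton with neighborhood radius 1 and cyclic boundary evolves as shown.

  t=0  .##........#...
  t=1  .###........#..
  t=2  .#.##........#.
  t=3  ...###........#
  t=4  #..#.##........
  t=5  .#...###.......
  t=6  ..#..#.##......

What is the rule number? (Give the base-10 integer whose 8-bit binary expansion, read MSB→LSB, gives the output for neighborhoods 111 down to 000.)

88

  ### -> .   bit 7 = 0  t=1,i=2
  ##. -> #   bit 6 = 1  t=0,i=2
  #.# -> .   bit 5 = 0  t=2,i=2
  #.. -> #   bit 4 = 1  t=0,i=3
  .## -> #   bit 3 = 1  t=0,i=1
  .#. -> .   bit 2 = 0  t=0,i=11
  ..# -> .   bit 1 = 0  t=0,i=0
  ... -> .   bit 0 = 0  t=0,i=4
  bits 01011000 = 88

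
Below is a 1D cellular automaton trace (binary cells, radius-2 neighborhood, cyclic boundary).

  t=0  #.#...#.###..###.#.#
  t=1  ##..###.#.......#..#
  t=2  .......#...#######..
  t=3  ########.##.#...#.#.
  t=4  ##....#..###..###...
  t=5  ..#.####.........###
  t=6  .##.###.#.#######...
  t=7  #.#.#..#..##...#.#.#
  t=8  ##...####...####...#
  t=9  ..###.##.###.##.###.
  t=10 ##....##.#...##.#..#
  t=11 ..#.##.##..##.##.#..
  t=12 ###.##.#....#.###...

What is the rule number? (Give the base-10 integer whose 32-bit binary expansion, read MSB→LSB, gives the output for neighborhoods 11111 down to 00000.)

1170645567

  #####|.  b31=0 t=2,i=13
  ####.|#  b30=1 t=2,i=16
  ###.#|.  b29=0 t=0,i=15
  ###..|.  b28=0 t=0,i=10
  ##.##|.  b27=0 t=3,i=8
  ##.#.|#  b26=1 t=0,i=1
  ##..#|.  b25=0 t=0,i=11
  ##...|#  b24=1 t=2,i=18
  #.###|#  b23=1 t=0,i=8
  #.##.|#  b22=1 t=0,i=19
  #.#.#|.  b21=0 t=0,i=17
  #.#..|.  b20=0 t=0,i=2
  #..##|.  b19=0 t=0,i=12
  #..#.|#  b18=1 t=5,i=1
  #...#|#  b17=1 t=0,i=4
  #....|.  b16=0 t=1,i=10
  .####|#  b15=1 t=2,i=12
  .###.|.  b14=0 t=0,i=9
  .##.#|#  b13=1 t=0,i=0
  .##..|.  b12=0 t=4,i=1
  .#.##|.  b11=0 t=0,i=7
  .#.#.|.  b10=0 t=3,i=17
  .#..#|#  b9=1 t=1,i=17
  .#...|.  b8=0 t=0,i=3
  ..###|.  b7=0 t=0,i=13
  ..##.|.  b6=0 t=4,i=0
  ..#.#|#  b5=1 t=0,i=6
  ..#..|#  b4=1 t=1,i=16
  ...##|#  b3=1 t=2,i=10
  ...#.|#  b2=1 t=0,i=5
  ....#|#  b1=1 t=1,i=14
  .....|#  b0=1 t=1,i=11
  bits 01000101110001101010001000111111 = 1170645567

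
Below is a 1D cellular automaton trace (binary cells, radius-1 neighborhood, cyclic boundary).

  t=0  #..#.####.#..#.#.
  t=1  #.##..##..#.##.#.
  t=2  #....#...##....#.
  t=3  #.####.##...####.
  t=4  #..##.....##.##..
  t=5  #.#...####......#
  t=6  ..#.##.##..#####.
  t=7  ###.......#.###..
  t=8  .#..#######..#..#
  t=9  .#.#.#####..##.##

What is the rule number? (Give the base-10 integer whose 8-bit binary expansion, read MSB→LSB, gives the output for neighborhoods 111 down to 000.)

135

  ### -> #   bit 7 = 1  t=0,i=6
  ##. -> .   bit 6 = 0  t=0,i=8
  #.# -> .   bit 5 = 0  t=0,i=4
  #.. -> .   bit 4 = 0  t=0,i=1
  .## -> .   bit 3 = 0  t=0,i=5
  .#. -> #   bit 2 = 1  t=0,i=0
  ..# -> #   bit 1 = 1  t=0,i=2
  ... -> #   bit 0 = 1  t=2,i=2
  bits 10000111 = 135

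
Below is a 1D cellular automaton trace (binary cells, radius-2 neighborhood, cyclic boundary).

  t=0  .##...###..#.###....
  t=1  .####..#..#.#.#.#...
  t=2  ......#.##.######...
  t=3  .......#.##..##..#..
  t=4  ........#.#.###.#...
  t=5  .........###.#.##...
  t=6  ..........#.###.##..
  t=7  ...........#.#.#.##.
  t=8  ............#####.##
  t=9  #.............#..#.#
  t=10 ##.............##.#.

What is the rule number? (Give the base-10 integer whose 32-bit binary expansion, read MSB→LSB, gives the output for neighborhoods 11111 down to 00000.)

  [31] ##### => #  t=2,i=13
  [30] ####. => .  t=1,i=3
  [29] ###.# => .  t=4,i=14
  [28] ###.. => .  t=0,i=8
  [27] ##.## => #  t=2,i=10
  [26] ##.#. => #  t=4,i=15
  [25] ##..# => .  t=0,i=9
  [24] ##... => #  t=0,i=3
  [23] #.### => .  t=0,i=13
  [22] #.##. => .  t=2,i=8
  [21] #.#.# => #  t=1,i=12
  [20] #.#.. => #  t=1,i=16
  [19] #..## => #  t=3,i=12
  [18] #..#. => #  t=0,i=10
  [17] #...# => #  t=0,i=4
  [16] #.... => .  t=0,i=17
  [15] .#### => .  t=1,i=2
  [14] .###. => #  t=0,i=7
  [13] .##.# => #  t=2,i=9
  [12] .##.. => #  t=0,i=2
  [11] .#.## => #  t=0,i=12
  [10] .#.#. => #  t=1,i=11
  [9] .#..# => #  t=1,i=8
  [8] .#... => .  t=1,i=17
  [7] ..### => .  t=0,i=6
  [6] ..##. => #  t=0,i=1
  [5] ..#.# => .  t=0,i=11
  [4] ..#.. => .  t=1,i=7
  [3] ...## => .  t=0,i=0
  [2] ...#. => .  t=2,i=5
  [1] ....# => .  t=0,i=19
  [0] ..... => .  t=0,i=18
  bits 10001101001111100111111001000000 = 2369683008

2369683008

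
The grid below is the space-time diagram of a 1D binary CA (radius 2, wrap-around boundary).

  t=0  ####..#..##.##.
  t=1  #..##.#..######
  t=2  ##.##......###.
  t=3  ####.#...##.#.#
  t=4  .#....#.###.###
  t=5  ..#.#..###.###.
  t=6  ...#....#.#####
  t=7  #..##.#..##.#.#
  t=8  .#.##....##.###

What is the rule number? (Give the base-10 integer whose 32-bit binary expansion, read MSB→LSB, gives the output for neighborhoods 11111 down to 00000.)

  ##### -> #   bit 31 = 1  t=1,i=11
  ####. -> .   bit 30 = 0  t=0,i=2
  ###.# -> .   bit 29 = 0  t=2,i=13
  ###.. -> #   bit 28 = 1  t=0,i=3
  ##.## -> #   bit 27 = 1  t=0,i=11
  ##.#. -> .   bit 26 = 0  t=1,i=5
  ##..# -> #   bit 25 = 1  t=0,i=4
  ##... -> #   bit 24 = 1  t=2,i=5
  #.### -> #   bit 23 = 1  t=0,i=0
  #.##. -> #   bit 22 = 1  t=0,i=12
  #.#.# -> #   bit 21 = 1  t=3,i=12
  #.#.. -> .   bit 20 = 0  t=1,i=6
  #..## -> .   bit 19 = 0  t=0,i=8
  #..#. -> .   bit 18 = 0  t=0,i=5
  #...# -> .   bit 17 = 0  t=3,i=7
  #.... -> .   bit 16 = 0  t=2,i=6
  .#### -> .   bit 15 = 0  t=0,i=1
  .###. -> #   bit 14 = 1  t=2,i=12
  .##.# -> #   bit 13 = 1  t=0,i=10
  .##.. -> .   bit 12 = 0  t=2,i=4
  .#.## -> #   bit 11 = 1  t=3,i=13
  .#.#. -> #   bit 10 = 1  t=5,i=3
  .#..# -> .   bit 9 = 0  t=0,i=7
  .#... -> #   bit 8 = 1  t=3,i=6
  ..### -> .   bit 7 = 0  t=1,i=9
  ..##. -> #   bit 6 = 1  t=0,i=9
  ..#.# -> .   bit 5 = 0  t=4,i=6
  ..#.. -> #   bit 4 = 1  t=0,i=6
  ...## -> #   bit 3 = 1  t=2,i=10
  ...#. -> .   bit 2 = 0  t=4,i=5
  ....# -> #   bit 1 = 1  t=2,i=9
  ..... -> .   bit 0 = 0  t=2,i=7
  bits 10011011111000000110110101011010 = 2615176538

2615176538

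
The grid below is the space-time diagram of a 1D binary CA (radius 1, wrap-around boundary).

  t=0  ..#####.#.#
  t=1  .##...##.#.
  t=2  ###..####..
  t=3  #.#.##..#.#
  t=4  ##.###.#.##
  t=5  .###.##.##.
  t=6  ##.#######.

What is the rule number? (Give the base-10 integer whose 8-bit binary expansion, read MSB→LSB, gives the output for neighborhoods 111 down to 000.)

  ###|.  b7=0 t=0,i=3
  ##.|#  b6=1 t=0,i=6
  #.#|#  b5=1 t=0,i=7
  #..|.  b4=0 t=0,i=0
  .##|#  b3=1 t=0,i=2
  .#.|.  b2=0 t=0,i=8
  ..#|#  b1=1 t=0,i=1
  ...|.  b0=0 t=1,i=4
  bits 01101010 = 106

106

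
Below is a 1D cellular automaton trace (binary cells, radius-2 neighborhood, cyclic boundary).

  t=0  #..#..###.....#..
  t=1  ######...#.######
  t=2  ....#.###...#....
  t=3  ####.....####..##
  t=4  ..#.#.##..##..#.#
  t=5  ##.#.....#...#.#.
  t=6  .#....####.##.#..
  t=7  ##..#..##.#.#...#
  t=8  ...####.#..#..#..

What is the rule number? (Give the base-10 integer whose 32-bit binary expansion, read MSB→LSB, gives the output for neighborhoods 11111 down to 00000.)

1225696791

  nb #####: next=.  (t=1,i=0, bit31=0)
  nb ####.: next=#  (t=1,i=4, bit30=1)
  nb ###.#: next=.  (t=6,i=9, bit29=0)
  nb ###..: next=.  (t=0,i=8, bit28=0)
  nb ##.##: next=#  (t=6,i=10, bit27=1)
  nb ##.#.: next=.  (t=5,i=2, bit26=0)
  nb ##..#: next=.  (t=3,i=13, bit25=0)
  nb ##...: next=#  (t=0,i=9, bit24=1)
  nb #.###: next=.  (t=1,i=11, bit23=0)
  nb #.##.: next=.  (t=4,i=6, bit22=0)
  nb #.#.#: next=.  (t=4,i=4, bit21=0)
  nb #.#..: next=.  (t=4,i=16, bit20=0)
  nb #..##: next=#  (t=0,i=5, bit19=1)
  nb #..#.: next=#  (t=0,i=2, bit18=1)
  nb #...#: next=#  (t=1,i=7, bit17=1)
  nb #....: next=.  (t=0,i=10, bit16=0)
  nb .####: next=#  (t=1,i=12, bit15=1)
  nb .###.: next=.  (t=0,i=7, bit14=0)
  nb .##.#: next=#  (t=5,i=1, bit13=1)
  nb .##..: next=.  (t=4,i=7, bit12=0)
  nb .#.##: next=.  (t=1,i=10, bit11=0)
  nb .#.#.: next=#  (t=4,i=3, bit10=1)
  nb .#..#: next=#  (t=0,i=1, bit9=1)
  nb .#...: next=.  (t=2,i=13, bit8=0)
  nb ..###: next=.  (t=0,i=6, bit7=0)
  nb ..##.: next=.  (t=4,i=10, bit6=0)
  nb ..#.#: next=.  (t=1,i=9, bit5=0)
  nb ..#..: next=#  (t=0,i=0, bit4=1)
  nb ...##: next=.  (t=3,i=8, bit3=0)
  nb ...#.: next=#  (t=0,i=13, bit2=1)
  nb ....#: next=#  (t=0,i=12, bit1=1)
  nb .....: next=#  (t=0,i=11, bit0=1)
  bits 01001001000011101010011000010111 = 1225696791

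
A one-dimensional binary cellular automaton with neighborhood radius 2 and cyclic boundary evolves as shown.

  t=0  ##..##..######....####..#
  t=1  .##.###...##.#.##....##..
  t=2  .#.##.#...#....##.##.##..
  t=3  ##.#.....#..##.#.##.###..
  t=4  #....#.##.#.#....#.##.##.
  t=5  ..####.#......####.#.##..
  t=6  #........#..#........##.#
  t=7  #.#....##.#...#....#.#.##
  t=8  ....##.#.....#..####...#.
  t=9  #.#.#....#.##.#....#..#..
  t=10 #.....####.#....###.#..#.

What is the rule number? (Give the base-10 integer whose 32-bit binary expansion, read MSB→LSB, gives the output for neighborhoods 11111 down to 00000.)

2596344422

  ##### -> #   bit 31 = 1  t=0,i=10
  ####. -> .   bit 30 = 0  t=0,i=12
  ###.# -> .   bit 29 = 0  t=5,i=5
  ###.. -> #   bit 28 = 1  t=0,i=1
  ##.## -> #   bit 27 = 1  t=1,i=3
  ##.#. -> .   bit 26 = 0  t=1,i=12
  ##..# -> #   bit 25 = 1  t=0,i=2
  ##... -> .   bit 24 = 0  t=0,i=14
  #.### -> #   bit 23 = 1  t=1,i=4
  #.##. -> #   bit 22 = 1  t=1,i=15
  #.#.# -> .   bit 21 = 0  t=1,i=13
  #.#.. -> .   bit 20 = 0  t=2,i=6
  #..## -> .   bit 19 = 0  t=0,i=3
  #..#. -> .   bit 18 = 0  t=6,i=11
  #...# -> .   bit 17 = 0  t=1,i=8
  #.... -> #   bit 16 = 1  t=0,i=15
  .#### -> .   bit 15 = 0  t=0,i=9
  .###. -> .   bit 14 = 0  t=0,i=0
  .##.# -> .   bit 13 = 0  t=1,i=2
  .##.. -> #   bit 12 = 1  t=0,i=5
  .#.## -> .   bit 11 = 0  t=1,i=14
  .#.#. -> .   bit 10 = 0  t=4,i=11
  .#..# -> #   bit 9 = 1  t=3,i=10
  .#... -> .   bit 8 = 0  t=2,i=7
  ..### -> .   bit 7 = 0  t=0,i=8
  ..##. -> #   bit 6 = 1  t=0,i=4
  ..#.# -> #   bit 5 = 1  t=2,i=1
  ..#.. -> .   bit 4 = 0  t=2,i=10
  ...## -> .   bit 3 = 0  t=0,i=17
  ...#. -> #   bit 2 = 1  t=2,i=0
  ....# -> #   bit 1 = 1  t=0,i=16
  ..... -> .   bit 0 = 0  t=3,i=6
  bits 10011010110000010001001001100110 = 2596344422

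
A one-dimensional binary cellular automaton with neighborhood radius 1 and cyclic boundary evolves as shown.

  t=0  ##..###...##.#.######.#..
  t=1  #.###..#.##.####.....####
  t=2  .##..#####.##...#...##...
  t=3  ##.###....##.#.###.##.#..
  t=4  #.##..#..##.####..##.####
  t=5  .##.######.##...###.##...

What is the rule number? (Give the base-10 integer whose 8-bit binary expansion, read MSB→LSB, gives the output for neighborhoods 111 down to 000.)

62

  nb ###: next=.  (t=0,i=5, bit7=0)
  nb ##.: next=.  (t=0,i=1, bit6=0)
  nb #.#: next=#  (t=0,i=12, bit5=1)
  nb #..: next=#  (t=0,i=2, bit4=1)
  nb .##: next=#  (t=0,i=0, bit3=1)
  nb .#.: next=#  (t=0,i=13, bit2=1)
  nb ..#: next=#  (t=0,i=3, bit1=1)
  nb ...: next=.  (t=0,i=8, bit0=0)
  bits 00111110 = 62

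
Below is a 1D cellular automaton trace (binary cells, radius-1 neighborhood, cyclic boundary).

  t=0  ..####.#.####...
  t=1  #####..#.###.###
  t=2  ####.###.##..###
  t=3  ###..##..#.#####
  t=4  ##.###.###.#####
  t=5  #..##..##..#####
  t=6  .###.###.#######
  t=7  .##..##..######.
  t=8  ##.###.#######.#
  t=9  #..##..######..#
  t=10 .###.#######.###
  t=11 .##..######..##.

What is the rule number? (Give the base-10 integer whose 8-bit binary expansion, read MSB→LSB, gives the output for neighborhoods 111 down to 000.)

159

  nb ###: next=#  (t=0,i=3, bit7=1)
  nb ##.: next=.  (t=0,i=5, bit6=0)
  nb #.#: next=.  (t=0,i=6, bit5=0)
  nb #..: next=#  (t=0,i=13, bit4=1)
  nb .##: next=#  (t=0,i=2, bit3=1)
  nb .#.: next=#  (t=0,i=7, bit2=1)
  nb ..#: next=#  (t=0,i=1, bit1=1)
  nb ...: next=#  (t=0,i=0, bit0=1)
  bits 10011111 = 159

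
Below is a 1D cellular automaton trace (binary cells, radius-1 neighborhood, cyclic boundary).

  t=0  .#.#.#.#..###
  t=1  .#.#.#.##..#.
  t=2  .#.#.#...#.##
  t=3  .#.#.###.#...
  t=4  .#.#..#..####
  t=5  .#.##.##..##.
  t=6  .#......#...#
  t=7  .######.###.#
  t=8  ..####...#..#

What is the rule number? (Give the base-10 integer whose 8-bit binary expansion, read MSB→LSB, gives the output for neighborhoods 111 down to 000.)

  ###|#  b7=1 t=0,i=11
  ##.|.  b6=0 t=0,i=12
  #.#|.  b5=0 t=0,i=0
  #..|#  b4=1 t=0,i=8
  .##|.  b3=0 t=0,i=10
  .#.|#  b2=1 t=0,i=1
  ..#|.  b1=0 t=0,i=9
  ...|#  b0=1 t=2,i=7
  bits 10010101 = 149

149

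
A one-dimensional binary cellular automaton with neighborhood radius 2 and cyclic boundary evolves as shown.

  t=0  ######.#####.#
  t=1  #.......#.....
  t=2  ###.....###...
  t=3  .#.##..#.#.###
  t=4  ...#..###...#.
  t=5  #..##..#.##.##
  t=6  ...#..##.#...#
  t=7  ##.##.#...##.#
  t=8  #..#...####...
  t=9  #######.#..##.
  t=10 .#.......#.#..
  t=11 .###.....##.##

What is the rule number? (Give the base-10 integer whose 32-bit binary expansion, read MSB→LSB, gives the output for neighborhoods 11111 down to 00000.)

21481336

  nb #####: next=.  (t=0,i=1, bit31=0)
  nb ####.: next=.  (t=0,i=4, bit30=0)
  nb ###.#: next=.  (t=0,i=5, bit29=0)
  nb ###..: next=.  (t=2,i=2, bit28=0)
  nb ##.##: next=.  (t=0,i=6, bit27=0)
  nb ##.#.: next=.  (t=3,i=0, bit26=0)
  nb ##..#: next=.  (t=3,i=5, bit25=0)
  nb ##...: next=#  (t=2,i=3, bit24=1)
  nb #.###: next=.  (t=0,i=7, bit23=0)
  nb #.##.: next=#  (t=3,i=3, bit22=1)
  nb #.#.#: next=.  (t=3,i=1, bit21=0)
  nb #.#..: next=.  (t=6,i=9, bit20=0)
  nb #..##: next=.  (t=4,i=5, bit19=0)
  nb #..#.: next=#  (t=3,i=6, bit18=1)
  nb #...#: next=#  (t=2,i=12, bit17=1)
  nb #....: next=#  (t=1,i=2, bit16=1)
  nb .####: next=#  (t=0,i=0, bit15=1)
  nb .###.: next=#  (t=2,i=1, bit14=1)
  nb .##.#: next=.  (t=5,i=10, bit13=0)
  nb .##..: next=.  (t=3,i=4, bit12=0)
  nb .#.##: next=.  (t=3,i=2, bit11=0)
  nb .#.#.: next=#  (t=3,i=8, bit10=1)
  nb .#..#: next=#  (t=4,i=4, bit9=1)
  nb .#...: next=#  (t=1,i=1, bit8=1)
  nb ..###: next=.  (t=2,i=0, bit7=0)
  nb ..##.: next=#  (t=5,i=3, bit6=1)
  nb ..#.#: next=#  (t=3,i=7, bit5=1)
  nb ..#..: next=#  (t=1,i=0, bit4=1)
  nb ...##: next=#  (t=2,i=7, bit3=1)
  nb ...#.: next=.  (t=1,i=7, bit2=0)
  nb ....#: next=.  (t=1,i=6, bit1=0)
  nb .....: next=.  (t=1,i=3, bit0=0)
  bits 00000001010001111100011101111000 = 21481336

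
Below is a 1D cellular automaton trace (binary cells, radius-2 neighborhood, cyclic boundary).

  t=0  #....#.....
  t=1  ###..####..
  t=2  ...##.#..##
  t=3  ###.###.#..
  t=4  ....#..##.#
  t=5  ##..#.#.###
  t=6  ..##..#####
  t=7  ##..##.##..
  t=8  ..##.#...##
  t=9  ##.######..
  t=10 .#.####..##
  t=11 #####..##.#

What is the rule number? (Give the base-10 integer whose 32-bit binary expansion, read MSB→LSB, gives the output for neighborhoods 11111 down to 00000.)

  #####|#  b31=1 t=5,i=10
  ####.|.  b30=0 t=1,i=7
  ###.#|.  b29=0 t=3,i=2
  ###..|.  b28=0 t=1,i=2
  ##.##|.  b27=0 t=3,i=3
  ##.#.|#  b26=1 t=2,i=5
  ##..#|#  b25=1 t=1,i=3
  ##...|#  b24=1 t=2,i=0
  #.###|#  b23=1 t=3,i=4
  #.##.|.  b22=0 t=7,i=7
  #.#.#|#  b21=1 t=5,i=6
  #.#..|#  b20=1 t=2,i=6
  #..##|#  b19=1 t=1,i=4
  #..#.|#  b18=1 t=5,i=3
  #...#|#  b17=1 t=2,i=1
  #....|#  b16=1 t=0,i=2
  .####|#  b15=1 t=1,i=6
  .###.|.  b14=0 t=1,i=1
  .##.#|#  b13=1 t=2,i=4
  .##..|.  b12=0 t=2,i=10
  .#.##|#  b11=1 t=5,i=7
  .#.#.|.  b10=0 t=5,i=5
  .#..#|.  b9=0 t=2,i=7
  .#...|#  b8=1 t=0,i=1
  ..###|.  b7=0 t=1,i=0
  ..##.|.  b6=0 t=2,i=3
  ..#.#|.  b5=0 t=5,i=4
  ..#..|#  b4=1 t=0,i=0
  ...##|#  b3=1 t=2,i=2
  ...#.|.  b2=0 t=0,i=4
  ....#|.  b1=0 t=0,i=3
  .....|#  b0=1 t=0,i=8
  bits 10000111101111111010100100011001 = 2277484825

2277484825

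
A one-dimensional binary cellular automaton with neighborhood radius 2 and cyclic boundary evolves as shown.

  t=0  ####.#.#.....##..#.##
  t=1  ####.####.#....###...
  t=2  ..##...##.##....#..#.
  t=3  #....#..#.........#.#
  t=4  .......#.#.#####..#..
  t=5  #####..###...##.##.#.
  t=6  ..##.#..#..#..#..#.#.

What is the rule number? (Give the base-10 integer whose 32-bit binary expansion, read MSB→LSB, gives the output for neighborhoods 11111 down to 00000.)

  #####|#  b31=1 t=0,i=0
  ####.|#  b30=1 t=0,i=2
  ###.#|#  b29=1 t=0,i=3
  ###..|.  b28=0 t=1,i=17
  ##.##|.  b27=0 t=1,i=4
  ##.#.|.  b26=0 t=0,i=4
  ##..#|#  b25=1 t=0,i=15
  ##...|.  b24=0 t=1,i=18
  #.###|.  b23=0 t=0,i=19
  #.##.|.  b22=0 t=2,i=10
  #.#.#|#  b21=1 t=0,i=5
  #.#..|#  b20=1 t=0,i=7
  #..##|.  b19=0 t=5,i=6
  #..#.|#  b18=1 t=0,i=16
  #...#|#  b17=1 t=1,i=19
  #....|.  b16=0 t=0,i=9
  .####|.  b15=0 t=0,i=20
  .###.|#  b14=1 t=1,i=16
  .##.#|#  b13=1 t=2,i=8
  .##..|.  b12=0 t=0,i=14
  .#.##|.  b11=0 t=0,i=18
  .#.#.|#  b10=1 t=0,i=6
  .#..#|.  b9=0 t=2,i=17
  .#...|#  b8=1 t=0,i=8
  ..###|.  b7=0 t=1,i=0
  ..##.|.  b6=0 t=0,i=13
  ..#.#|#  b5=1 t=0,i=17
  ..#..|.  b4=0 t=2,i=16
  ...##|.  b3=0 t=0,i=12
  ...#.|.  b2=0 t=2,i=15
  ....#|.  b1=0 t=0,i=11
  .....|#  b0=1 t=0,i=10
  bits 11100010001101100110010100100001 = 3795215649

3795215649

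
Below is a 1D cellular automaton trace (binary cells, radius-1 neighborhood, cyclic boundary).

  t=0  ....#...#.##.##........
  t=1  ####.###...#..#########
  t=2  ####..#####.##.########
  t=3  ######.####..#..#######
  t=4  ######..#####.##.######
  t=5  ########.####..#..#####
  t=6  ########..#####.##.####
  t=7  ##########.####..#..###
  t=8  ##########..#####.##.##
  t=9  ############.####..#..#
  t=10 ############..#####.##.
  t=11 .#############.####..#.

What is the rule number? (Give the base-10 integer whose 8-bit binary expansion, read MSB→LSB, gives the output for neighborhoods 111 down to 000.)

  [7] ### => #  t=1,i=0
  [6] ##. => #  t=0,i=11
  [5] #.# => .  t=0,i=9
  [4] #.. => #  t=0,i=5
  [3] .## => .  t=0,i=10
  [2] .#. => .  t=0,i=4
  [1] ..# => #  t=0,i=3
  [0] ... => #  t=0,i=0
  bits 11010011 = 211

211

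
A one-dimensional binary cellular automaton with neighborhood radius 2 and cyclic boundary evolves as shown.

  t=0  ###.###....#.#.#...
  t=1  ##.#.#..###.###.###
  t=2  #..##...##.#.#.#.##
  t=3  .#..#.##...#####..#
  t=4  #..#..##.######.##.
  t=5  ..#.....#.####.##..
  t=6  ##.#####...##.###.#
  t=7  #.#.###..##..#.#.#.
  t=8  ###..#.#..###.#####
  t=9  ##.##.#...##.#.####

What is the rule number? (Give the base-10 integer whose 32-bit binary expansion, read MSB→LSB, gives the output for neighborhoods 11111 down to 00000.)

  nb #####: next=#  (t=1,i=18, bit31=1)
  nb ####.: next=#  (t=1,i=0, bit30=1)
  nb ###.#: next=.  (t=0,i=2, bit29=0)
  nb ###..: next=.  (t=0,i=6, bit28=0)
  nb ##.##: next=#  (t=0,i=3, bit27=1)
  nb ##.#.: next=.  (t=1,i=2, bit26=0)
  nb ##..#: next=#  (t=2,i=1, bit25=1)
  nb ##...: next=.  (t=0,i=7, bit24=0)
  nb #.###: next=.  (t=0,i=4, bit23=0)
  nb #.##.: next=#  (t=3,i=6, bit22=1)
  nb #.#.#: next=#  (t=0,i=13, bit21=1)
  nb #.#..: next=.  (t=0,i=15, bit20=0)
  nb #..##: next=.  (t=1,i=7, bit19=0)
  nb #..#.: next=#  (t=3,i=3, bit18=1)
  nb #...#: next=#  (t=0,i=17, bit17=1)
  nb #....: next=#  (t=0,i=8, bit16=1)
  nb .####: next=#  (t=1,i=17, bit15=1)
  nb .###.: next=#  (t=0,i=1, bit14=1)
  nb .##.#: next=.  (t=2,i=9, bit13=0)
  nb .##..: next=#  (t=2,i=4, bit12=1)
  nb .#.##: next=.  (t=2,i=16, bit11=0)
  nb .#.#.: next=#  (t=0,i=12, bit10=1)
  nb .#..#: next=.  (t=1,i=6, bit9=0)
  nb .#...: next=#  (t=0,i=16, bit8=1)
  nb ..###: next=#  (t=0,i=0, bit7=1)
  nb ..##.: next=.  (t=2,i=3, bit6=0)
  nb ..#.#: next=.  (t=0,i=11, bit5=0)
  nb ..#..: next=.  (t=4,i=3, bit4=0)
  nb ...##: next=#  (t=0,i=18, bit3=1)
  nb ...#.: next=#  (t=0,i=10, bit2=1)
  nb ....#: next=#  (t=0,i=9, bit1=1)
  nb .....: next=#  (t=5,i=5, bit0=1)
  bits 11001010011001111101010110001111 = 3395802511

3395802511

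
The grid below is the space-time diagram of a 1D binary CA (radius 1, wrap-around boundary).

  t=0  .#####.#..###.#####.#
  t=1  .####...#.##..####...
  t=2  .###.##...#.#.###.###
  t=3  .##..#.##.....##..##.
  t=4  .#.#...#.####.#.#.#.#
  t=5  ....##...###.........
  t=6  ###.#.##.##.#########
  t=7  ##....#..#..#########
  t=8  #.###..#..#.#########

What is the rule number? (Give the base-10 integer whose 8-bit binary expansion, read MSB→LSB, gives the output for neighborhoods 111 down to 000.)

  ###|#  b7=1 t=0,i=2
  ##.|.  b6=0 t=0,i=5
  #.#|.  b5=0 t=0,i=0
  #..|#  b4=1 t=0,i=8
  .##|#  b3=1 t=0,i=1
  .#.|.  b2=0 t=0,i=7
  ..#|.  b1=0 t=0,i=9
  ...|#  b0=1 t=1,i=6
  bits 10011001 = 153

153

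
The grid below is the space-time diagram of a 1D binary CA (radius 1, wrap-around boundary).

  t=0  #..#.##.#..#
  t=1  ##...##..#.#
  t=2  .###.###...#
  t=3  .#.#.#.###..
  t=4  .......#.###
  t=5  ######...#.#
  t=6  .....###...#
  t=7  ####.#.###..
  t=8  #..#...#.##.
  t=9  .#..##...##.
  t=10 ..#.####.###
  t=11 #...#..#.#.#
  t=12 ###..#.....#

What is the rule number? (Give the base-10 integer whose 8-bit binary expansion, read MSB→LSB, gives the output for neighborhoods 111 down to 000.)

  [7] ### => .  t=1,i=0
  [6] ##. => #  t=0,i=0
  [5] #.# => .  t=0,i=4
  [4] #.. => #  t=0,i=1
  [3] .## => #  t=0,i=5
  [2] .#. => .  t=0,i=3
  [1] ..# => .  t=0,i=2
  [0] ... => #  t=1,i=3
  bits 01011001 = 89

89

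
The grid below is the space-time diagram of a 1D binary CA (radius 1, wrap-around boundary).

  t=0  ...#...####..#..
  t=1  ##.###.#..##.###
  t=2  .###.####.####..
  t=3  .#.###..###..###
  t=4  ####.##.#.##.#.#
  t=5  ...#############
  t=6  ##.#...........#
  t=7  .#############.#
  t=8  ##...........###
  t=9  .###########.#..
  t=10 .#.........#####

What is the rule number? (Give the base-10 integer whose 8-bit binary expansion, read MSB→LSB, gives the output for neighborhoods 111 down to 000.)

125

  ### -> .   bit 7 = 0  t=0,i=8
  ##. -> #   bit 6 = 1  t=0,i=10
  #.# -> #   bit 5 = 1  t=1,i=2
  #.. -> #   bit 4 = 1  t=0,i=4
  .## -> #   bit 3 = 1  t=0,i=7
  .#. -> #   bit 2 = 1  t=0,i=3
  ..# -> .   bit 1 = 0  t=0,i=2
  ... -> #   bit 0 = 1  t=0,i=0
  bits 01111101 = 125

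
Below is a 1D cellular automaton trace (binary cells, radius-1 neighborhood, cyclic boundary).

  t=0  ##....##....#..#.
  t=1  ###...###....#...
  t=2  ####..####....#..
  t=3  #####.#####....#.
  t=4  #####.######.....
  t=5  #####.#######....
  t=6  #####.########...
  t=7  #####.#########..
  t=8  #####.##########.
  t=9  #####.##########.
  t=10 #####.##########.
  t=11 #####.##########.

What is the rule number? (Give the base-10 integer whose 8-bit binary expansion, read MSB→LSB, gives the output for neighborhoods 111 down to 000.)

  ### -> #   bit 7 = 1  t=1,i=1
  ##. -> #   bit 6 = 1  t=0,i=1
  #.# -> .   bit 5 = 0  t=0,i=16
  #.. -> #   bit 4 = 1  t=0,i=2
  .## -> #   bit 3 = 1  t=0,i=0
  .#. -> .   bit 2 = 0  t=0,i=12
  ..# -> .   bit 1 = 0  t=0,i=5
  ... -> .   bit 0 = 0  t=0,i=3
  bits 11011000 = 216

216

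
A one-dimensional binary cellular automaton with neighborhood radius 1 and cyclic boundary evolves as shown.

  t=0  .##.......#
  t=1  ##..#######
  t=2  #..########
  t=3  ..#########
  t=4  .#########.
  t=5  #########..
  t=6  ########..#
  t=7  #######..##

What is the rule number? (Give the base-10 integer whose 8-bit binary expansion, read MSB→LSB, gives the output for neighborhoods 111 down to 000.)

175

  ### -> #   bit 7 = 1  t=1,i=0
  ##. -> .   bit 6 = 0  t=0,i=2
  #.# -> #   bit 5 = 1  t=0,i=0
  #.. -> .   bit 4 = 0  t=0,i=3
  .## -> #   bit 3 = 1  t=0,i=1
  .#. -> #   bit 2 = 1  t=0,i=10
  ..# -> #   bit 1 = 1  t=0,i=9
  ... -> #   bit 0 = 1  t=0,i=4
  bits 10101111 = 175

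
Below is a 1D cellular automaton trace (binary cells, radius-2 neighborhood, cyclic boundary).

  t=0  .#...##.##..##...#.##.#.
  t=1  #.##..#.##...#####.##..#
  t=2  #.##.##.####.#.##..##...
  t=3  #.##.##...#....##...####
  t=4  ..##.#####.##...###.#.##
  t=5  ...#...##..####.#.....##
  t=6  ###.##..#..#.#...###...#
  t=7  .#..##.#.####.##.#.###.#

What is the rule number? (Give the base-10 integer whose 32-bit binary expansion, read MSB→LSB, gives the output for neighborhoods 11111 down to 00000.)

  #####|#  b31=1 t=1,i=15
  ####.|#  b30=1 t=1,i=16
  ###.#|.  b29=0 t=1,i=17
  ###..|#  b28=1 t=6,i=19
  ##.##|.  b27=0 t=0,i=7
  ##.#.|.  b26=0 t=0,i=21
  ##..#|.  b25=0 t=0,i=10
  ##...|#  b24=1 t=0,i=14
  #.###|.  b23=0 t=2,i=8
  #.##.|#  b22=1 t=0,i=8
  #.#.#|.  b21=0 t=2,i=13
  #.#..|.  b20=0 t=0,i=22
  #..##|.  b19=0 t=0,i=11
  #..#.|#  b18=1 t=0,i=0
  #...#|#  b17=1 t=0,i=3
  #....|#  b16=1 t=3,i=12
  .####|.  b15=0 t=1,i=14
  .###.|.  b14=0 t=4,i=17
  .##.#|#  b13=1 t=0,i=6
  .##..|#  b12=1 t=0,i=9
  .#.##|.  b11=0 t=0,i=18
  .#.#.|#  b10=1 t=6,i=12
  .#..#|#  b9=1 t=0,i=23
  .#...|#  b8=1 t=0,i=2
  ..###|#  b7=1 t=1,i=13
  ..##.|.  b6=0 t=0,i=5
  ..#.#|#  b5=1 t=0,i=17
  ..#..|.  b4=0 t=0,i=1
  ...##|.  b3=0 t=0,i=4
  ...#.|#  b2=1 t=0,i=16
  ....#|.  b1=0 t=3,i=13
  .....|#  b0=1 t=5,i=19
  bits 11010001010001110011011110100101 = 3511105445

3511105445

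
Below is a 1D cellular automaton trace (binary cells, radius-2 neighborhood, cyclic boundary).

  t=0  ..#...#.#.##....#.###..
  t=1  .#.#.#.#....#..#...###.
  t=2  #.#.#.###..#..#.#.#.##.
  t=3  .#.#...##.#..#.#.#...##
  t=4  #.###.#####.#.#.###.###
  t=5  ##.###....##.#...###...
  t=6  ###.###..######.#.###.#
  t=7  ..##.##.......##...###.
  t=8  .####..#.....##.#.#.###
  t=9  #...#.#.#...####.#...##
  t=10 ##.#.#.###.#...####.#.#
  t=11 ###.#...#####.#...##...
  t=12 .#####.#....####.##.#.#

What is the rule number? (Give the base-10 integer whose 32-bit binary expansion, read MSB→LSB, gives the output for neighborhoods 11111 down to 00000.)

1024746828

  #####|.  b31=0 t=4,i=8
  ####.|.  b30=0 t=4,i=9
  ###.#|#  b29=1 t=4,i=0
  ###..|#  b28=1 t=0,i=20
  ##.##|#  b27=1 t=4,i=1
  ##.#.|#  b26=1 t=2,i=22
  ##..#|.  b25=0 t=1,i=22
  ##...|#  b24=1 t=0,i=12
  #.###|.  b23=0 t=0,i=18
  #.##.|.  b22=0 t=0,i=10
  #.#.#|.  b21=0 t=0,i=8
  #.#..|#  b20=1 t=1,i=7
  #..##|.  b19=0 t=6,i=8
  #..#.|#  b18=1 t=1,i=0
  #...#|.  b17=0 t=0,i=4
  #....|.  b16=0 t=0,i=13
  .####|.  b15=0 t=4,i=7
  .###.|#  b14=1 t=0,i=19
  .##.#|#  b13=1 t=2,i=21
  .##..|.  b12=0 t=0,i=11
  .#.##|.  b11=0 t=0,i=9
  .#.#.|#  b10=1 t=0,i=7
  .#..#|.  b9=0 t=1,i=13
  .#...|#  b8=1 t=0,i=3
  ..###|.  b7=0 t=1,i=19
  ..##.|#  b6=1 t=3,i=7
  ..#.#|.  b5=0 t=0,i=6
  ..#..|.  b4=0 t=0,i=2
  ...##|#  b3=1 t=1,i=18
  ...#.|#  b2=1 t=0,i=1
  ....#|.  b1=0 t=0,i=0
  .....|.  b0=0 t=7,i=9
  bits 00111101000101000110010101001100 = 1024746828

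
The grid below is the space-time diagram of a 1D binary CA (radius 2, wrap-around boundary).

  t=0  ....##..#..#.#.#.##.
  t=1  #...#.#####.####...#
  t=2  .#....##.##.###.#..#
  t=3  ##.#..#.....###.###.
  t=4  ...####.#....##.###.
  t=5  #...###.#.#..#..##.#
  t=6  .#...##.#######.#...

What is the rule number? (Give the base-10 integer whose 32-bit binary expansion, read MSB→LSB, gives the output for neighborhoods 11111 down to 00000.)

  ##### -> .   bit 31 = 0  t=1,i=8
  ####. -> #   bit 30 = 1  t=1,i=9
  ###.# -> #   bit 29 = 1  t=1,i=10
  ###.. -> .   bit 28 = 0  t=1,i=15
  ##.## -> .   bit 27 = 0  t=1,i=11
  ##.#. -> .   bit 26 = 0  t=2,i=15
  ##..# -> #   bit 25 = 1  t=0,i=6
  ##... -> #   bit 24 = 1  t=0,i=19
  #.### -> #   bit 23 = 1  t=1,i=6
  #.##. -> .   bit 22 = 0  t=0,i=17
  #.#.# -> #   bit 21 = 1  t=0,i=13
  #.#.. -> #   bit 20 = 1  t=2,i=1
  #..## -> .   bit 19 = 0  t=5,i=15
  #..#. -> #   bit 18 = 1  t=0,i=7
  #...# -> .   bit 17 = 0  t=1,i=2
  #.... -> #   bit 16 = 1  t=0,i=0
  .#### -> #   bit 15 = 1  t=1,i=7
  .###. -> #   bit 14 = 1  t=2,i=13
  .##.# -> .   bit 13 = 0  t=2,i=7
  .##.. -> .   bit 12 = 0  t=0,i=5
  .#.## -> .   bit 11 = 0  t=0,i=16
  .#.#. -> #   bit 10 = 1  t=0,i=12
  .#..# -> #   bit 9 = 1  t=0,i=9
  .#... -> .   bit 8 = 0  t=2,i=2
  ..### -> .   bit 7 = 0  t=3,i=12
  ..##. -> #   bit 6 = 1  t=0,i=4
  ..#.# -> .   bit 5 = 0  t=0,i=11
  ..#.. -> #   bit 4 = 1  t=0,i=8
  ...## -> .   bit 3 = 0  t=0,i=3
  ...#. -> .   bit 2 = 0  t=1,i=3
  ....# -> .   bit 1 = 0  t=0,i=2
  ..... -> .   bit 0 = 0  t=0,i=1
  bits 01100011101101011100011001010000 = 1672857168

1672857168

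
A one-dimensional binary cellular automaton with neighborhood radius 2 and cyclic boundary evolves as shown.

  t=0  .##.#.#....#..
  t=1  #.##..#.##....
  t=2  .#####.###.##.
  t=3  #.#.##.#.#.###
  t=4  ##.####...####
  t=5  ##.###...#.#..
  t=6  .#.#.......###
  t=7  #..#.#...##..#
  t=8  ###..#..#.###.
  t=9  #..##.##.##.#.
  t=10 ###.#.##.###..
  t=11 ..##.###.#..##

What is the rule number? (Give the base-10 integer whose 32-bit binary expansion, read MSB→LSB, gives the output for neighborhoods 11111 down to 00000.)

1725807114

  #####|.  b31=0 t=2,i=3
  ####.|#  b30=1 t=2,i=4
  ###.#|#  b29=1 t=2,i=5
  ###..|.  b28=0 t=4,i=6
  ##.##|.  b27=0 t=2,i=6
  ##.#.|#  b26=1 t=0,i=3
  ##..#|#  b25=1 t=1,i=4
  ##...|.  b24=0 t=1,i=10
  #.###|#  b23=1 t=2,i=7
  #.##.|#  b22=1 t=1,i=2
  #.#.#|.  b21=0 t=0,i=4
  #.#..|#  b20=1 t=0,i=6
  #..##|#  b19=1 t=2,i=0
  #..#.|#  b18=1 t=1,i=5
  #...#|.  b17=0 t=0,i=13
  #....|#  b16=1 t=0,i=8
  .####|#  b15=1 t=2,i=2
  .###.|.  b14=0 t=2,i=8
  .##.#|#  b13=1 t=0,i=2
  .##..|#  b12=1 t=1,i=3
  .#.##|#  b11=1 t=1,i=1
  .#.#.|.  b10=0 t=0,i=5
  .#..#|#  b9=1 t=5,i=12
  .#...|.  b8=0 t=0,i=7
  ..###|.  b7=0 t=2,i=1
  ..##.|.  b6=0 t=0,i=1
  ..#.#|.  b5=0 t=1,i=0
  ..#..|.  b4=0 t=0,i=11
  ...##|#  b3=1 t=0,i=0
  ...#.|.  b2=0 t=0,i=10
  ....#|#  b1=1 t=0,i=9
  .....|.  b0=0 t=6,i=6
  bits 01100110110111011011101000001010 = 1725807114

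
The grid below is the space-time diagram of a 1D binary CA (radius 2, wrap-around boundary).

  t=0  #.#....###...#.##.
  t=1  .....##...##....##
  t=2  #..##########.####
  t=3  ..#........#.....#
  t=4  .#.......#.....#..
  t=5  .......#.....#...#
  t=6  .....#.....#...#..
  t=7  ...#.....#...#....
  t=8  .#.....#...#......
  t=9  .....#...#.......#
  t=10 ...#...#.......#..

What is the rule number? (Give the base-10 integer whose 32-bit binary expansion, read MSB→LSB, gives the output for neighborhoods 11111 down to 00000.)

1158557770

  ##### -> .   bit 31 = 0  t=2,i=5
  ####. -> #   bit 30 = 1  t=2,i=11
  ###.# -> .   bit 29 = 0  t=2,i=12
  ###.. -> .   bit 28 = 0  t=0,i=9
  ##.## -> .   bit 27 = 0  t=2,i=13
  ##.#. -> #   bit 26 = 1  t=0,i=17
  ##..# -> .   bit 25 = 0  t=2,i=1
  ##... -> #   bit 24 = 1  t=0,i=10
  #.### -> .   bit 23 = 0  t=2,i=14
  #.##. -> .   bit 22 = 0  t=0,i=15
  #.#.# -> .   bit 21 = 0  t=0,i=0
  #.#.. -> .   bit 20 = 0  t=0,i=2
  #..## -> #   bit 19 = 1  t=2,i=2
  #..#. -> #   bit 18 = 1  t=3,i=1
  #...# -> #   bit 17 = 1  t=0,i=11
  #.... -> .   bit 16 = 0  t=0,i=4
  .#### -> .   bit 15 = 0  t=2,i=4
  .###. -> .   bit 14 = 0  t=0,i=8
  .##.# -> #   bit 13 = 1  t=0,i=16
  .##.. -> #   bit 12 = 1  t=1,i=6
  .#.## -> .   bit 11 = 0  t=0,i=14
  .#.#. -> .   bit 10 = 0  t=0,i=1
  .#..# -> .   bit 9 = 0  t=3,i=0
  .#... -> .   bit 8 = 0  t=0,i=3
  ..### -> .   bit 7 = 0  t=0,i=7
  ..##. -> #   bit 6 = 1  t=1,i=5
  ..#.# -> .   bit 5 = 0  t=0,i=13
  ..#.. -> .   bit 4 = 0  t=3,i=2
  ...## -> #   bit 3 = 1  t=0,i=6
  ...#. -> .   bit 2 = 0  t=0,i=12
  ....# -> #   bit 1 = 1  t=0,i=5
  ..... -> .   bit 0 = 0  t=1,i=2
  bits 01000101000011100011000001001010 = 1158557770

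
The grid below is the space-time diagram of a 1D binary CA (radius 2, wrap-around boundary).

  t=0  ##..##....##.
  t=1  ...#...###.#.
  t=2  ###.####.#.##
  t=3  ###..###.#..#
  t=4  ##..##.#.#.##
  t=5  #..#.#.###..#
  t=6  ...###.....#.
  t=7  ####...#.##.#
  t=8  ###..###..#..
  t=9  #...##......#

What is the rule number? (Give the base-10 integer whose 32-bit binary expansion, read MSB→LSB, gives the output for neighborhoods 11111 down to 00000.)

3762005422

  ##### -> #   bit 31 = 1  t=2,i=0
  ####. -> #   bit 30 = 1  t=2,i=1
  ###.# -> #   bit 29 = 1  t=1,i=9
  ###.. -> .   bit 28 = 0  t=3,i=2
  ##.## -> .   bit 27 = 0  t=0,i=12
  ##.#. -> .   bit 26 = 0  t=1,i=10
  ##..# -> .   bit 25 = 0  t=0,i=2
  ##... -> .   bit 24 = 0  t=0,i=6
  #.### -> .   bit 23 = 0  t=2,i=4
  #.##. -> .   bit 22 = 0  t=0,i=0
  #.#.# -> #   bit 21 = 1  t=2,i=9
  #.#.. -> #   bit 20 = 1  t=1,i=11
  #..## -> #   bit 19 = 1  t=0,i=3
  #..#. -> .   bit 18 = 0  t=5,i=2
  #...# -> #   bit 17 = 1  t=1,i=5
  #.... -> #   bit 16 = 1  t=0,i=7
  .#### -> #   bit 15 = 1  t=2,i=5
  .###. -> .   bit 14 = 0  t=1,i=8
  .##.# -> #   bit 13 = 1  t=0,i=11
  .##.. -> .   bit 12 = 0  t=0,i=1
  .#.## -> .   bit 11 = 0  t=2,i=10
  .#.#. -> #   bit 10 = 1  t=4,i=8
  .#..# -> .   bit 9 = 0  t=3,i=10
  .#... -> #   bit 8 = 1  t=1,i=4
  ..### -> #   bit 7 = 1  t=1,i=7
  ..##. -> .   bit 6 = 0  t=0,i=4
  ..#.# -> #   bit 5 = 1  t=5,i=3
  ..#.. -> .   bit 4 = 0  t=1,i=3
  ...## -> #   bit 3 = 1  t=0,i=9
  ...#. -> #   bit 2 = 1  t=1,i=2
  ....# -> #   bit 1 = 1  t=0,i=8
  ..... -> .   bit 0 = 0  t=6,i=8
  bits 11100000001110111010010110101110 = 3762005422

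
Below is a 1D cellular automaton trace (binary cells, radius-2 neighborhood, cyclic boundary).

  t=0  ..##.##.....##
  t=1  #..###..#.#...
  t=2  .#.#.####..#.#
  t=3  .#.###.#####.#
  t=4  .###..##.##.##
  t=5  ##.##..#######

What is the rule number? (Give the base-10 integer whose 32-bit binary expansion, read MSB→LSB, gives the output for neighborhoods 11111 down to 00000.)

3739560870

  #####|#  b31=1 t=3,i=9
  ####.|#  b30=1 t=2,i=7
  ###.#|.  b29=0 t=3,i=5
  ###..|#  b28=1 t=1,i=5
  ##.##|#  b27=1 t=0,i=4
  ##.#.|#  b26=1 t=3,i=12
  ##..#|#  b25=1 t=0,i=0
  ##...|.  b24=0 t=0,i=7
  #.###|#  b23=1 t=2,i=5
  #.##.|#  b22=1 t=0,i=5
  #.#.#|#  b21=1 t=2,i=1
  #.#..|.  b20=0 t=1,i=10
  #..##|.  b19=0 t=0,i=1
  #..#.|#  b18=1 t=1,i=7
  #...#|.  b17=0 t=1,i=12
  #....|#  b16=1 t=0,i=8
  .####|.  b15=0 t=2,i=6
  .###.|.  b14=0 t=1,i=4
  .##.#|#  b13=1 t=0,i=3
  .##..|.  b12=0 t=0,i=6
  .#.##|#  b11=1 t=2,i=4
  .#.#.|.  b10=0 t=1,i=9
  .#..#|#  b9=1 t=1,i=1
  .#...|#  b8=1 t=1,i=11
  ..###|#  b7=1 t=1,i=3
  ..##.|.  b6=0 t=0,i=2
  ..#.#|#  b5=1 t=1,i=8
  ..#..|.  b4=0 t=1,i=0
  ...##|.  b3=0 t=0,i=11
  ...#.|#  b2=1 t=1,i=13
  ....#|#  b1=1 t=0,i=10
  .....|.  b0=0 t=0,i=9
  bits 11011110111001010010101110100110 = 3739560870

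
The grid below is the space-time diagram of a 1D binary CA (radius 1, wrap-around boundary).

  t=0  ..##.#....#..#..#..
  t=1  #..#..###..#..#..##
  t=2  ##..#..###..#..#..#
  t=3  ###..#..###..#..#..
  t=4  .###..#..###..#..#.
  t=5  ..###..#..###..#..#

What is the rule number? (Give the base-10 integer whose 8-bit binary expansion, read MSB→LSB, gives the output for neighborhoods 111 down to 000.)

  [7] ### => #  t=1,i=7
  [6] ##. => #  t=0,i=3
  [5] #.# => .  t=0,i=4
  [4] #.. => #  t=0,i=6
  [3] .## => .  t=0,i=2
  [2] .#. => .  t=0,i=5
  [1] ..# => .  t=0,i=1
  [0] ... => #  t=0,i=0
  bits 11010001 = 209

209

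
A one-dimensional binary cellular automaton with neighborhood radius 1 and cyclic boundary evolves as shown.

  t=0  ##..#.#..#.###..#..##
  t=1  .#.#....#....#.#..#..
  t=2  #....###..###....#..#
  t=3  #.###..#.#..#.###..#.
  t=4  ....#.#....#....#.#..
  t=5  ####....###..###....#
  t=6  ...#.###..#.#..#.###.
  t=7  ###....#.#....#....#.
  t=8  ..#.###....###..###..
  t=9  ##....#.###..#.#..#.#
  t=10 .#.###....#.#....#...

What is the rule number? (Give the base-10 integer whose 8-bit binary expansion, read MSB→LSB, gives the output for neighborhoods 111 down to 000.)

67

  ###|.  b7=0 t=0,i=0
  ##.|#  b6=1 t=0,i=1
  #.#|.  b5=0 t=0,i=5
  #..|.  b4=0 t=0,i=2
  .##|.  b3=0 t=0,i=11
  .#.|.  b2=0 t=0,i=4
  ..#|#  b1=1 t=0,i=3
  ...|#  b0=1 t=1,i=5
  bits 01000011 = 67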